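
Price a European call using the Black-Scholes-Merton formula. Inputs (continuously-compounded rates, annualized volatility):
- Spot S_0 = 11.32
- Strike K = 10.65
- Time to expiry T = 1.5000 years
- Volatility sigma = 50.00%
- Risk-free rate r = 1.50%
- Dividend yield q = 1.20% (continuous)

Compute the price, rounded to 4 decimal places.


d1 = (ln(S/K) + (r - q + 0.5*sigma^2) * T) / (sigma * sqrt(T)) = 0.41316553
d2 = d1 - sigma * sqrt(T) = -0.19920691
exp(-rT) = 0.97775124; exp(-qT) = 0.98216103
C = S_0 * exp(-qT) * N(d1) - K * exp(-rT) * N(d2)
N(d1) = 0.66025733; N(d2) = 0.42105045
C = 11.3200 * 0.98216103 * 0.66025733 - 10.6500 * 0.97775124 * 0.42105045 = 2.9564

Answer: Price = 2.9564


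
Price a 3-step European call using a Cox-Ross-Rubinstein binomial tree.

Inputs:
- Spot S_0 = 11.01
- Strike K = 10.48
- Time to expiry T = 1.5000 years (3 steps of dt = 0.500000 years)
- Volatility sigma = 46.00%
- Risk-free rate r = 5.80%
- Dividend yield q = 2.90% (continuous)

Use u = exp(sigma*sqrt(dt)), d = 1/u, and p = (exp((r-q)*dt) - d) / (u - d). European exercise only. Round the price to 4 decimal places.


Answer: Price = V(0,0) = 2.9029

Derivation:
dt = T/N = 0.500000
u = exp(sigma*sqrt(dt)) = 1.384403; d = 1/u = 0.722333
p = (exp((r-q)*dt) - d) / (u - d) = 0.441453
Discount per step: exp(-r*dt) = 0.971416
Stock lattice S(k, i) with i counting down-moves:
  k=0: S(0,0) = 11.0100
  k=1: S(1,0) = 15.2423; S(1,1) = 7.9529
  k=2: S(2,0) = 21.1015; S(2,1) = 11.0100; S(2,2) = 5.7446
  k=3: S(3,0) = 29.2129; S(3,1) = 15.2423; S(3,2) = 7.9529; S(3,3) = 4.1495
Terminal payoffs V(N, i) = max(S_T - K, 0):
  V(3,0) = 18.732927; V(3,1) = 4.762279; V(3,2) = 0.000000; V(3,3) = 0.000000
Backward induction: V(k, i) = exp(-r*dt) * [p * V(k+1, i) + (1-p) * V(k+1, i+1)].
  V(2,0) = exp(-r*dt) * [p*18.732927 + (1-p)*4.762279] = 10.617251
  V(2,1) = exp(-r*dt) * [p*4.762279 + (1-p)*0.000000] = 2.042229
  V(2,2) = exp(-r*dt) * [p*0.000000 + (1-p)*0.000000] = 0.000000
  V(1,0) = exp(-r*dt) * [p*10.617251 + (1-p)*2.042229] = 5.661120
  V(1,1) = exp(-r*dt) * [p*2.042229 + (1-p)*0.000000] = 0.875778
  V(0,0) = exp(-r*dt) * [p*5.661120 + (1-p)*0.875778] = 2.902865


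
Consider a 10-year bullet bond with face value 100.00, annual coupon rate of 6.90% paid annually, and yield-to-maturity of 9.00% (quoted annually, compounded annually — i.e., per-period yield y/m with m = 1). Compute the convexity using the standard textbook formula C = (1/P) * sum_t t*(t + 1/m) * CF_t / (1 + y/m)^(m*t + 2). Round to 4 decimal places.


Answer: Convexity = 60.6072

Derivation:
Coupon per period c = face * coupon_rate / m = 6.900000
Periods per year m = 1; per-period yield y/m = 0.090000
Number of cashflows N = 10
Cashflows (t years, CF_t, discount factor 1/(1+y/m)^(m*t), PV):
  t = 1.0000: CF_t = 6.900000, DF = 0.917431, PV = 6.330275
  t = 2.0000: CF_t = 6.900000, DF = 0.841680, PV = 5.807592
  t = 3.0000: CF_t = 6.900000, DF = 0.772183, PV = 5.328066
  t = 4.0000: CF_t = 6.900000, DF = 0.708425, PV = 4.888134
  t = 5.0000: CF_t = 6.900000, DF = 0.649931, PV = 4.484527
  t = 6.0000: CF_t = 6.900000, DF = 0.596267, PV = 4.114245
  t = 7.0000: CF_t = 6.900000, DF = 0.547034, PV = 3.774536
  t = 8.0000: CF_t = 6.900000, DF = 0.501866, PV = 3.462877
  t = 9.0000: CF_t = 6.900000, DF = 0.460428, PV = 3.176952
  t = 10.0000: CF_t = 106.900000, DF = 0.422411, PV = 45.155715
Price P = sum_t PV_t = 86.522919
Convexity numerator sum_t t*(t + 1/m) * CF_t / (1+y/m)^(m*t + 2):
  t = 1.0000: term = 10.656132
  t = 2.0000: term = 29.328804
  t = 3.0000: term = 53.814319
  t = 4.0000: term = 82.284891
  t = 5.0000: term = 113.236089
  t = 6.0000: term = 145.440848
  t = 7.0000: term = 177.909294
  t = 8.0000: term = 209.853689
  t = 9.0000: term = 240.657900
  t = 10.0000: term = 4180.732832
Convexity = (1/P) * sum = 5243.914798 / 86.522919 = 60.607234


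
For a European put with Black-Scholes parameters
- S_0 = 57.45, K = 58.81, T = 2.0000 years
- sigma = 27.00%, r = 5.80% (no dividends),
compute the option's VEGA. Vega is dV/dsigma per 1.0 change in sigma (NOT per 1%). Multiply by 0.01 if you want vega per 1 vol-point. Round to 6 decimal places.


Answer: Vega = 29.506650

Derivation:
d1 = 0.4334383754; d2 = 0.0516007136
phi(d1) = 0.3631740998; exp(-qT) = 1.0000000000; exp(-rT) = 0.8904752233
Vega = S * exp(-qT) * phi(d1) * sqrt(T) = 57.4500 * 1.0000000000 * 0.3631740998 * 1.4142135624 = 29.506650


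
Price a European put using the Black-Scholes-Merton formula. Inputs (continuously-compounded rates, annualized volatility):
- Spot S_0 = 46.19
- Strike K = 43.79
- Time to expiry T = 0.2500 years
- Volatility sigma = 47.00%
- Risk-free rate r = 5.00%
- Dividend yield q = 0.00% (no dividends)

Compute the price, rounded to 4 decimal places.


Answer: Price = 2.8731

Derivation:
d1 = (ln(S/K) + (r - q + 0.5*sigma^2) * T) / (sigma * sqrt(T)) = 0.39774614
d2 = d1 - sigma * sqrt(T) = 0.16274614
exp(-rT) = 0.98757780; exp(-qT) = 1.00000000
P = K * exp(-rT) * N(-d2) - S_0 * exp(-qT) * N(-d1)
N(-d1) = 0.34540866; N(-d2) = 0.43535916
P = 43.7900 * 0.98757780 * 0.43535916 - 46.1900 * 1.00000000 * 0.34540866 = 2.8731


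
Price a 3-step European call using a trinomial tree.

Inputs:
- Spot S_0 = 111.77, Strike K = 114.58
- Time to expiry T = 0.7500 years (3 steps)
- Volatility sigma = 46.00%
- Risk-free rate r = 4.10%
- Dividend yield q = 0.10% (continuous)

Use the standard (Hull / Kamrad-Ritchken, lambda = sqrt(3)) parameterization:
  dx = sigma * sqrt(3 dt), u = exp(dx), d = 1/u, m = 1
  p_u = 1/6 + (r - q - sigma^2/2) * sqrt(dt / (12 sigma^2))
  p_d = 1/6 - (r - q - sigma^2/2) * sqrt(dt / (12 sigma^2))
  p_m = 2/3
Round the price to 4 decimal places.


Answer: Price = V(0,0) = 16.6833

Derivation:
dt = T/N = 0.250000; dx = sigma*sqrt(3*dt) = 0.398372
u = exp(dx) = 1.489398; d = 1/u = 0.671412
p_u = 0.146020, p_m = 0.666667, p_d = 0.187313
Discount per step: exp(-r*dt) = 0.989802
Stock lattice S(k, j) with j the centered position index:
  k=0: S(0,+0) = 111.7700
  k=1: S(1,-1) = 75.0438; S(1,+0) = 111.7700; S(1,+1) = 166.4700
  k=2: S(2,-2) = 50.3853; S(2,-1) = 75.0438; S(2,+0) = 111.7700; S(2,+1) = 166.4700; S(2,+2) = 247.9399
  k=3: S(3,-3) = 33.8293; S(3,-2) = 50.3853; S(3,-1) = 75.0438; S(3,+0) = 111.7700; S(3,+1) = 166.4700; S(3,+2) = 247.9399; S(3,+3) = 369.2811
Terminal payoffs V(N, j) = max(S_T - K, 0):
  V(3,-3) = 0.000000; V(3,-2) = 0.000000; V(3,-1) = 0.000000; V(3,+0) = 0.000000; V(3,+1) = 51.889960; V(3,+2) = 133.359945; V(3,+3) = 254.701138
Backward induction: V(k, j) = exp(-r*dt) * [p_u * V(k+1, j+1) + p_m * V(k+1, j) + p_d * V(k+1, j-1)]
  V(2,-2) = exp(-r*dt) * [p_u*0.000000 + p_m*0.000000 + p_d*0.000000] = 0.000000
  V(2,-1) = exp(-r*dt) * [p_u*0.000000 + p_m*0.000000 + p_d*0.000000] = 0.000000
  V(2,+0) = exp(-r*dt) * [p_u*51.889960 + p_m*0.000000 + p_d*0.000000] = 7.499711
  V(2,+1) = exp(-r*dt) * [p_u*133.359945 + p_m*51.889960 + p_d*0.000000] = 53.515190
  V(2,+2) = exp(-r*dt) * [p_u*254.701138 + p_m*133.359945 + p_d*51.889960] = 134.432774
  V(1,-1) = exp(-r*dt) * [p_u*7.499711 + p_m*0.000000 + p_d*0.000000] = 1.083941
  V(1,+0) = exp(-r*dt) * [p_u*53.515190 + p_m*7.499711 + p_d*0.000000] = 12.683428
  V(1,+1) = exp(-r*dt) * [p_u*134.432774 + p_m*53.515190 + p_d*7.499711] = 56.133154
  V(0,+0) = exp(-r*dt) * [p_u*56.133154 + p_m*12.683428 + p_d*1.083941] = 16.683341


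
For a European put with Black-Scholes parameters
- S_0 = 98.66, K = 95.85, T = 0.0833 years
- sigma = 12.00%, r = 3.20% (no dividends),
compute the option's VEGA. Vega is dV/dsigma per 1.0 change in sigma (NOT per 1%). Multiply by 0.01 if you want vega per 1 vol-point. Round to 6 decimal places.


d1 = 0.9285790059; d2 = 0.8939449187
phi(d1) = 0.2592226282; exp(-qT) = 1.0000000000; exp(-rT) = 0.9973379496
Vega = S * exp(-qT) * phi(d1) * sqrt(T) = 98.6600 * 1.0000000000 * 0.2592226282 * 0.2886173938 = 7.381362

Answer: Vega = 7.381362


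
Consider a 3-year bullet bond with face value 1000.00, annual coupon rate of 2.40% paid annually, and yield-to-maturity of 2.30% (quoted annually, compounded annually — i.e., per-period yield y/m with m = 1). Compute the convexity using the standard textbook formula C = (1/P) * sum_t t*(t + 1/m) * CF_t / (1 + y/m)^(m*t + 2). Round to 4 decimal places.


Answer: Convexity = 11.1118

Derivation:
Coupon per period c = face * coupon_rate / m = 24.000000
Periods per year m = 1; per-period yield y/m = 0.023000
Number of cashflows N = 3
Cashflows (t years, CF_t, discount factor 1/(1+y/m)^(m*t), PV):
  t = 1.0000: CF_t = 24.000000, DF = 0.977517, PV = 23.460411
  t = 2.0000: CF_t = 24.000000, DF = 0.955540, PV = 22.932953
  t = 3.0000: CF_t = 1024.000000, DF = 0.934056, PV = 956.473750
Price P = sum_t PV_t = 1002.867113
Convexity numerator sum_t t*(t + 1/m) * CF_t / (1+y/m)^(m*t + 2):
  t = 1.0000: term = 44.834707
  t = 2.0000: term = 131.480079
  t = 3.0000: term = 10967.383608
Convexity = (1/P) * sum = 11143.698394 / 1002.867113 = 11.111839


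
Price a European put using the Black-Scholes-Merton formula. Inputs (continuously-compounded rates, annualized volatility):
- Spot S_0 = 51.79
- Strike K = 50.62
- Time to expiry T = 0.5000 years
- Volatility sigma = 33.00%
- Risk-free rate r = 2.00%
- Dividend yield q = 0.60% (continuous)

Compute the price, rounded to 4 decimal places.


Answer: Price = 4.0045

Derivation:
d1 = (ln(S/K) + (r - q + 0.5*sigma^2) * T) / (sigma * sqrt(T)) = 0.24459606
d2 = d1 - sigma * sqrt(T) = 0.01125082
exp(-rT) = 0.99004983; exp(-qT) = 0.99700450
P = K * exp(-rT) * N(-d2) - S_0 * exp(-qT) * N(-d1)
N(-d1) = 0.40338461; N(-d2) = 0.49551167
P = 50.6200 * 0.99004983 * 0.49551167 - 51.7900 * 0.99700450 * 0.40338461 = 4.0045


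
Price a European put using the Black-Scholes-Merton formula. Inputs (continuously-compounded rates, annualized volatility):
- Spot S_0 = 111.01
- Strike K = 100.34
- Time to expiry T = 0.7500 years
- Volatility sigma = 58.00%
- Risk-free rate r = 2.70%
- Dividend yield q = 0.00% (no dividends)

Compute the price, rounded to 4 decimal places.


d1 = (ln(S/K) + (r - q + 0.5*sigma^2) * T) / (sigma * sqrt(T)) = 0.49265073
d2 = d1 - sigma * sqrt(T) = -0.00964400
exp(-rT) = 0.97995365; exp(-qT) = 1.00000000
P = K * exp(-rT) * N(-d2) - S_0 * exp(-qT) * N(-d1)
N(-d1) = 0.31112970; N(-d2) = 0.50384734
P = 100.3400 * 0.97995365 * 0.50384734 - 111.0100 * 1.00000000 * 0.31112970 = 15.0041

Answer: Price = 15.0041


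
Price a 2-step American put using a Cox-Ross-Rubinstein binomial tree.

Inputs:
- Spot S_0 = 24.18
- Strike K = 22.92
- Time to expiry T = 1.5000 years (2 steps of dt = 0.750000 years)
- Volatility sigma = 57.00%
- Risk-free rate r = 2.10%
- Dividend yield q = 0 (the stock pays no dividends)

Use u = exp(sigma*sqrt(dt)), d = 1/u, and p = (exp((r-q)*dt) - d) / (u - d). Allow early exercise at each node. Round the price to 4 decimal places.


dt = T/N = 0.750000
u = exp(sigma*sqrt(dt)) = 1.638260; d = 1/u = 0.610404
p = (exp((r-q)*dt) - d) / (u - d) = 0.394482
Discount per step: exp(-r*dt) = 0.984373
Stock lattice S(k, i) with i counting down-moves:
  k=0: S(0,0) = 24.1800
  k=1: S(1,0) = 39.6131; S(1,1) = 14.7596
  k=2: S(2,0) = 64.8966; S(2,1) = 24.1800; S(2,2) = 9.0093
Terminal payoffs V(N, i) = max(K - S_T, 0):
  V(2,0) = 0.000000; V(2,1) = 0.000000; V(2,2) = 13.910704
Backward induction: V(k, i) = exp(-r*dt) * [p * V(k+1, i) + (1-p) * V(k+1, i+1)]; then take max(V_cont, immediate exercise) for American.
  V(1,0) = exp(-r*dt) * [p*0.000000 + (1-p)*0.000000] = 0.000000; exercise = 0.000000; V(1,0) = max -> 0.000000
  V(1,1) = exp(-r*dt) * [p*0.000000 + (1-p)*13.910704] = 8.291553; exercise = 8.160435; V(1,1) = max -> 8.291553
  V(0,0) = exp(-r*dt) * [p*0.000000 + (1-p)*8.291553] = 4.942227; exercise = 0.000000; V(0,0) = max -> 4.942227

Answer: Price = V(0,0) = 4.9422


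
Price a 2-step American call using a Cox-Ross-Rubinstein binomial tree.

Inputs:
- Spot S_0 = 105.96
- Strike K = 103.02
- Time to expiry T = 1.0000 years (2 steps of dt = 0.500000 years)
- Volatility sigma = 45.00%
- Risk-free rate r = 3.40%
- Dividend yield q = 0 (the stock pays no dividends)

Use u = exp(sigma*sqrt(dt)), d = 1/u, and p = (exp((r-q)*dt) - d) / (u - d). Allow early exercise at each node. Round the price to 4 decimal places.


Answer: Price = V(0,0) = 20.2301

Derivation:
dt = T/N = 0.500000
u = exp(sigma*sqrt(dt)) = 1.374648; d = 1/u = 0.727459
p = (exp((r-q)*dt) - d) / (u - d) = 0.447607
Discount per step: exp(-r*dt) = 0.983144
Stock lattice S(k, i) with i counting down-moves:
  k=0: S(0,0) = 105.9600
  k=1: S(1,0) = 145.6578; S(1,1) = 77.0815
  k=2: S(2,0) = 200.2282; S(2,1) = 105.9600; S(2,2) = 56.0736
Terminal payoffs V(N, i) = max(S_T - K, 0):
  V(2,0) = 97.208210; V(2,1) = 2.940000; V(2,2) = 0.000000
Backward induction: V(k, i) = exp(-r*dt) * [p * V(k+1, i) + (1-p) * V(k+1, i+1)]; then take max(V_cont, immediate exercise) for American.
  V(1,0) = exp(-r*dt) * [p*97.208210 + (1-p)*2.940000] = 44.374291; exercise = 42.637754; V(1,0) = max -> 44.374291
  V(1,1) = exp(-r*dt) * [p*2.940000 + (1-p)*0.000000] = 1.293782; exercise = 0.000000; V(1,1) = max -> 1.293782
  V(0,0) = exp(-r*dt) * [p*44.374291 + (1-p)*1.293782] = 20.230065; exercise = 2.940000; V(0,0) = max -> 20.230065


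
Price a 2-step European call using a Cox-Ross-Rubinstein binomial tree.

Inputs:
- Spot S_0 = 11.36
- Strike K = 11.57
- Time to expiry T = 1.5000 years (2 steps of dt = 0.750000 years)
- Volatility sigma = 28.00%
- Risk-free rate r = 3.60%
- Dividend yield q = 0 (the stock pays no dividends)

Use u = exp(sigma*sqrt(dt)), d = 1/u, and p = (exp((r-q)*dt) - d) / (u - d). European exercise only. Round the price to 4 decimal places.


dt = T/N = 0.750000
u = exp(sigma*sqrt(dt)) = 1.274415; d = 1/u = 0.784674
p = (exp((r-q)*dt) - d) / (u - d) = 0.495556
Discount per step: exp(-r*dt) = 0.973361
Stock lattice S(k, i) with i counting down-moves:
  k=0: S(0,0) = 11.3600
  k=1: S(1,0) = 14.4774; S(1,1) = 8.9139
  k=2: S(2,0) = 18.4502; S(2,1) = 11.3600; S(2,2) = 6.9945
Terminal payoffs V(N, i) = max(S_T - K, 0):
  V(2,0) = 6.880153; V(2,1) = 0.000000; V(2,2) = 0.000000
Backward induction: V(k, i) = exp(-r*dt) * [p * V(k+1, i) + (1-p) * V(k+1, i+1)].
  V(1,0) = exp(-r*dt) * [p*6.880153 + (1-p)*0.000000] = 3.318674
  V(1,1) = exp(-r*dt) * [p*0.000000 + (1-p)*0.000000] = 0.000000
  V(0,0) = exp(-r*dt) * [p*3.318674 + (1-p)*0.000000] = 1.600778

Answer: Price = V(0,0) = 1.6008


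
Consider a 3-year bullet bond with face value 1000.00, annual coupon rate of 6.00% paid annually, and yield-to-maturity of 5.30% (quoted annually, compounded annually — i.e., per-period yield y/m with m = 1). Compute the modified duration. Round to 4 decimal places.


Coupon per period c = face * coupon_rate / m = 60.000000
Periods per year m = 1; per-period yield y/m = 0.053000
Number of cashflows N = 3
Cashflows (t years, CF_t, discount factor 1/(1+y/m)^(m*t), PV):
  t = 1.0000: CF_t = 60.000000, DF = 0.949668, PV = 56.980057
  t = 2.0000: CF_t = 60.000000, DF = 0.901869, PV = 54.112115
  t = 3.0000: CF_t = 1060.000000, DF = 0.856475, PV = 907.863909
Price P = sum_t PV_t = 1018.956081
First compute Macaulay numerator sum_t t * PV_t:
  t * PV_t at t = 1.0000: 56.980057
  t * PV_t at t = 2.0000: 108.224230
  t * PV_t at t = 3.0000: 2723.591728
Macaulay duration D = 2888.796014 / 1018.956081 = 2.835054
Modified duration = D / (1 + y/m) = 2.835054 / (1 + 0.053000) = 2.692359

Answer: Modified duration = 2.6924


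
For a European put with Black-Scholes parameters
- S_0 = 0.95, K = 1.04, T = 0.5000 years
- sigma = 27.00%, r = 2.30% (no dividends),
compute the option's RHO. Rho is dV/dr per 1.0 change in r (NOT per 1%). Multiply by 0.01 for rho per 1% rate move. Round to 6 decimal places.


d1 = -0.3184023663; d2 = -0.5093211972
phi(d1) = 0.3792238683; exp(-qT) = 1.0000000000; exp(-rT) = 0.9885658722
N(-d2) = 0.6947364489
Rho = -K*T*exp(-rT)*N(-d2) = -1.0400 * 0.5000 * 0.9885658722 * 0.6947364489 = -0.357132

Answer: Rho = -0.357132


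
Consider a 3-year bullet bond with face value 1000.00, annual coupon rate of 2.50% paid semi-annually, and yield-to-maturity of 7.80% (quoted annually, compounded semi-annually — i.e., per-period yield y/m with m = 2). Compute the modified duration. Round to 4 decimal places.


Coupon per period c = face * coupon_rate / m = 12.500000
Periods per year m = 2; per-period yield y/m = 0.039000
Number of cashflows N = 6
Cashflows (t years, CF_t, discount factor 1/(1+y/m)^(m*t), PV):
  t = 0.5000: CF_t = 12.500000, DF = 0.962464, PV = 12.030799
  t = 1.0000: CF_t = 12.500000, DF = 0.926337, PV = 11.579210
  t = 1.5000: CF_t = 12.500000, DF = 0.891566, PV = 11.144571
  t = 2.0000: CF_t = 12.500000, DF = 0.858100, PV = 10.726248
  t = 2.5000: CF_t = 12.500000, DF = 0.825890, PV = 10.323626
  t = 3.0000: CF_t = 1012.500000, DF = 0.794889, PV = 804.825534
Price P = sum_t PV_t = 860.629988
First compute Macaulay numerator sum_t t * PV_t:
  t * PV_t at t = 0.5000: 6.015399
  t * PV_t at t = 1.0000: 11.579210
  t * PV_t at t = 1.5000: 16.716857
  t * PV_t at t = 2.0000: 21.452495
  t * PV_t at t = 2.5000: 25.809066
  t * PV_t at t = 3.0000: 2414.476603
Macaulay duration D = 2496.049630 / 860.629988 = 2.900259
Modified duration = D / (1 + y/m) = 2.900259 / (1 + 0.039000) = 2.791394

Answer: Modified duration = 2.7914


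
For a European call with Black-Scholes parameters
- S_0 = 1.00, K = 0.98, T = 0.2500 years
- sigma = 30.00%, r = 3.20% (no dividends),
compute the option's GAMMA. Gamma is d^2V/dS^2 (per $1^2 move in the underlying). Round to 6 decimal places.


d1 = 0.2630180488; d2 = 0.1130180488
phi(d1) = 0.3853790898; exp(-qT) = 1.0000000000; exp(-rT) = 0.9920319148
Gamma = exp(-qT) * phi(d1) / (S * sigma * sqrt(T)) = 1.0000000000 * 0.3853790898 / (1.0000 * 0.3000 * 0.5000000000) = 2.569194

Answer: Gamma = 2.569194


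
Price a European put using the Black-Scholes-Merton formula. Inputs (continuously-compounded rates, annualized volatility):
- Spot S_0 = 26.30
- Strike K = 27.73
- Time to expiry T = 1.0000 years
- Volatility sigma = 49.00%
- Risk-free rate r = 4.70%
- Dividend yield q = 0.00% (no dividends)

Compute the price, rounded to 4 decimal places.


d1 = (ln(S/K) + (r - q + 0.5*sigma^2) * T) / (sigma * sqrt(T)) = 0.23286547
d2 = d1 - sigma * sqrt(T) = -0.25713453
exp(-rT) = 0.95408740; exp(-qT) = 1.00000000
P = K * exp(-rT) * N(-d2) - S_0 * exp(-qT) * N(-d1)
N(-d1) = 0.40793294; N(-d2) = 0.60146254
P = 27.7300 * 0.95408740 * 0.60146254 - 26.3000 * 1.00000000 * 0.40793294 = 5.1842

Answer: Price = 5.1842


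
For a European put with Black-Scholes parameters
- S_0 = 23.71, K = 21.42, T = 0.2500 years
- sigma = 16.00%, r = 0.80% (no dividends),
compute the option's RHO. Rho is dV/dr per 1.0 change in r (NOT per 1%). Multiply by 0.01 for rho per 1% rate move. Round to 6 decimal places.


Answer: Rho = -0.560100

Derivation:
d1 = 1.3346479382; d2 = 1.2546479382
phi(d1) = 0.1637227071; exp(-qT) = 1.0000000000; exp(-rT) = 0.9980019987
N(-d2) = 0.1048032964
Rho = -K*T*exp(-rT)*N(-d2) = -21.4200 * 0.2500 * 0.9980019987 * 0.1048032964 = -0.560100


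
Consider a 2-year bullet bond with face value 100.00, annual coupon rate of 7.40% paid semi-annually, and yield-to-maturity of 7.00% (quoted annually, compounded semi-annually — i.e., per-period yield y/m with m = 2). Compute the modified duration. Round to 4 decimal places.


Answer: Modified duration = 1.8318

Derivation:
Coupon per period c = face * coupon_rate / m = 3.700000
Periods per year m = 2; per-period yield y/m = 0.035000
Number of cashflows N = 4
Cashflows (t years, CF_t, discount factor 1/(1+y/m)^(m*t), PV):
  t = 0.5000: CF_t = 3.700000, DF = 0.966184, PV = 3.574879
  t = 1.0000: CF_t = 3.700000, DF = 0.933511, PV = 3.453990
  t = 1.5000: CF_t = 3.700000, DF = 0.901943, PV = 3.337188
  t = 2.0000: CF_t = 103.700000, DF = 0.871442, PV = 90.368559
Price P = sum_t PV_t = 100.734616
First compute Macaulay numerator sum_t t * PV_t:
  t * PV_t at t = 0.5000: 1.787440
  t * PV_t at t = 1.0000: 3.453990
  t * PV_t at t = 1.5000: 5.005782
  t * PV_t at t = 2.0000: 180.737118
Macaulay duration D = 190.984329 / 100.734616 = 1.895916
Modified duration = D / (1 + y/m) = 1.895916 / (1 + 0.035000) = 1.831803


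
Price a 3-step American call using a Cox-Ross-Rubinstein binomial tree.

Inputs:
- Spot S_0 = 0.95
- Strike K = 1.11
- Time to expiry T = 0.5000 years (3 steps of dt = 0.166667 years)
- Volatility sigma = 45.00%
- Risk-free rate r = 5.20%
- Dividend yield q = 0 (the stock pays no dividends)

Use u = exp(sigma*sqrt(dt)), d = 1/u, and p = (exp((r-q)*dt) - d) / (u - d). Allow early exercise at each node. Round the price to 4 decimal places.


Answer: Price = V(0,0) = 0.0682

Derivation:
dt = T/N = 0.166667
u = exp(sigma*sqrt(dt)) = 1.201669; d = 1/u = 0.832176
p = (exp((r-q)*dt) - d) / (u - d) = 0.477758
Discount per step: exp(-r*dt) = 0.991371
Stock lattice S(k, i) with i counting down-moves:
  k=0: S(0,0) = 0.9500
  k=1: S(1,0) = 1.1416; S(1,1) = 0.7906
  k=2: S(2,0) = 1.3718; S(2,1) = 0.9500; S(2,2) = 0.6579
  k=3: S(3,0) = 1.6485; S(3,1) = 1.1416; S(3,2) = 0.7906; S(3,3) = 0.5475
Terminal payoffs V(N, i) = max(S_T - K, 0):
  V(3,0) = 0.538461; V(3,1) = 0.031586; V(3,2) = 0.000000; V(3,3) = 0.000000
Backward induction: V(k, i) = exp(-r*dt) * [p * V(k+1, i) + (1-p) * V(k+1, i+1)]; then take max(V_cont, immediate exercise) for American.
  V(2,0) = exp(-r*dt) * [p*0.538461 + (1-p)*0.031586] = 0.271387; exercise = 0.261809; V(2,0) = max -> 0.271387
  V(2,1) = exp(-r*dt) * [p*0.031586 + (1-p)*0.000000] = 0.014960; exercise = 0.000000; V(2,1) = max -> 0.014960
  V(2,2) = exp(-r*dt) * [p*0.000000 + (1-p)*0.000000] = 0.000000; exercise = 0.000000; V(2,2) = max -> 0.000000
  V(1,0) = exp(-r*dt) * [p*0.271387 + (1-p)*0.014960] = 0.136284; exercise = 0.031586; V(1,0) = max -> 0.136284
  V(1,1) = exp(-r*dt) * [p*0.014960 + (1-p)*0.000000] = 0.007086; exercise = 0.000000; V(1,1) = max -> 0.007086
  V(0,0) = exp(-r*dt) * [p*0.136284 + (1-p)*0.007086] = 0.068217; exercise = 0.000000; V(0,0) = max -> 0.068217


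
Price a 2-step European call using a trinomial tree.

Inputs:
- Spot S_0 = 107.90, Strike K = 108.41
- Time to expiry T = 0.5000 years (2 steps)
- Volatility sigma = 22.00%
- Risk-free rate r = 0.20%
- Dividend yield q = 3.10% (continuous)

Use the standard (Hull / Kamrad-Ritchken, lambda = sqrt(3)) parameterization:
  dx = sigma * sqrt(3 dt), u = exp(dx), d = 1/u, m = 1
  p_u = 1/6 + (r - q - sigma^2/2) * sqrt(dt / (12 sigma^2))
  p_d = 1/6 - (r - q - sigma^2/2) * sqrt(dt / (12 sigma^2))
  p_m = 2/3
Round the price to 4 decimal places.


dt = T/N = 0.250000; dx = sigma*sqrt(3*dt) = 0.190526
u = exp(dx) = 1.209885; d = 1/u = 0.826525
p_u = 0.131763, p_m = 0.666667, p_d = 0.201570
Discount per step: exp(-r*dt) = 0.999500
Stock lattice S(k, j) with j the centered position index:
  k=0: S(0,+0) = 107.9000
  k=1: S(1,-1) = 89.1820; S(1,+0) = 107.9000; S(1,+1) = 130.5466
  k=2: S(2,-2) = 73.7111; S(2,-1) = 89.1820; S(2,+0) = 107.9000; S(2,+1) = 130.5466; S(2,+2) = 157.9464
Terminal payoffs V(N, j) = max(S_T - K, 0):
  V(2,-2) = 0.000000; V(2,-1) = 0.000000; V(2,+0) = 0.000000; V(2,+1) = 22.136627; V(2,+2) = 49.536450
Backward induction: V(k, j) = exp(-r*dt) * [p_u * V(k+1, j+1) + p_m * V(k+1, j) + p_d * V(k+1, j-1)]
  V(1,-1) = exp(-r*dt) * [p_u*0.000000 + p_m*0.000000 + p_d*0.000000] = 0.000000
  V(1,+0) = exp(-r*dt) * [p_u*22.136627 + p_m*0.000000 + p_d*0.000000] = 2.915335
  V(1,+1) = exp(-r*dt) * [p_u*49.536450 + p_m*22.136627 + p_d*0.000000] = 21.274194
  V(0,+0) = exp(-r*dt) * [p_u*21.274194 + p_m*2.915335 + p_d*0.000000] = 4.744340

Answer: Price = V(0,0) = 4.7443


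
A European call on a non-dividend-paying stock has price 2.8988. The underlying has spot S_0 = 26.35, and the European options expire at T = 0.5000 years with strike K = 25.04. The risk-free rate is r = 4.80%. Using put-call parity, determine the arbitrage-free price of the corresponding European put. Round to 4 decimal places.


Put-call parity: C - P = S_0 * exp(-qT) - K * exp(-rT).
S_0 * exp(-qT) = 26.3500 * 1.00000000 = 26.35000000
K * exp(-rT) = 25.0400 * 0.97628571 = 24.44619417
P = C - S*exp(-qT) + K*exp(-rT)
P = 2.8988 - 26.35000000 + 24.44619417 = 0.9950

Answer: Put price = 0.9950


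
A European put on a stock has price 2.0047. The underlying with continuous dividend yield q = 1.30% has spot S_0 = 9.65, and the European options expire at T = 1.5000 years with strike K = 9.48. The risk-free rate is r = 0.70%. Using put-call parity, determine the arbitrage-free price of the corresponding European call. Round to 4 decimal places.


Answer: Call price = 2.0874

Derivation:
Put-call parity: C - P = S_0 * exp(-qT) - K * exp(-rT).
S_0 * exp(-qT) = 9.6500 * 0.98068890 = 9.46364784
K * exp(-rT) = 9.4800 * 0.98955493 = 9.38098076
C = P + S*exp(-qT) - K*exp(-rT)
C = 2.0047 + 9.46364784 - 9.38098076 = 2.0874


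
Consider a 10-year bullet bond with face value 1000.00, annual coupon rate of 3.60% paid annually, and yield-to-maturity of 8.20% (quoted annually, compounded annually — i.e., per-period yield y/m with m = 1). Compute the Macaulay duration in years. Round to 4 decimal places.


Answer: Macaulay duration = 8.2260 years

Derivation:
Coupon per period c = face * coupon_rate / m = 36.000000
Periods per year m = 1; per-period yield y/m = 0.082000
Number of cashflows N = 10
Cashflows (t years, CF_t, discount factor 1/(1+y/m)^(m*t), PV):
  t = 1.0000: CF_t = 36.000000, DF = 0.924214, PV = 33.271719
  t = 2.0000: CF_t = 36.000000, DF = 0.854172, PV = 30.750202
  t = 3.0000: CF_t = 36.000000, DF = 0.789438, PV = 28.419780
  t = 4.0000: CF_t = 36.000000, DF = 0.729610, PV = 26.265971
  t = 5.0000: CF_t = 36.000000, DF = 0.674316, PV = 24.275389
  t = 6.0000: CF_t = 36.000000, DF = 0.623213, PV = 22.435664
  t = 7.0000: CF_t = 36.000000, DF = 0.575982, PV = 20.735365
  t = 8.0000: CF_t = 36.000000, DF = 0.532331, PV = 19.163923
  t = 9.0000: CF_t = 36.000000, DF = 0.491988, PV = 17.711574
  t = 10.0000: CF_t = 1036.000000, DF = 0.454703, PV = 471.071845
Price P = sum_t PV_t = 694.101432
Macaulay numerator sum_t t * PV_t:
  t * PV_t at t = 1.0000: 33.271719
  t * PV_t at t = 2.0000: 61.500405
  t * PV_t at t = 3.0000: 85.259341
  t * PV_t at t = 4.0000: 105.063883
  t * PV_t at t = 5.0000: 121.376945
  t * PV_t at t = 6.0000: 134.613987
  t * PV_t at t = 7.0000: 145.147552
  t * PV_t at t = 8.0000: 153.311383
  t * PV_t at t = 9.0000: 159.404164
  t * PV_t at t = 10.0000: 4710.718445
Macaulay duration D = (sum_t t * PV_t) / P = 5709.667825 / 694.101432 = 8.225985


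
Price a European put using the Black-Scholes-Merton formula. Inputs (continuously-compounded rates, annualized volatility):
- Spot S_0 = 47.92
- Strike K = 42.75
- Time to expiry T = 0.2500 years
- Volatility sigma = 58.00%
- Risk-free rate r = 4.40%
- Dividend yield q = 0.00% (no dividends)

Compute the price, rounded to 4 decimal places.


d1 = (ln(S/K) + (r - q + 0.5*sigma^2) * T) / (sigma * sqrt(T)) = 0.57659917
d2 = d1 - sigma * sqrt(T) = 0.28659917
exp(-rT) = 0.98906028; exp(-qT) = 1.00000000
P = K * exp(-rT) * N(-d2) - S_0 * exp(-qT) * N(-d1)
N(-d1) = 0.28210513; N(-d2) = 0.38720963
P = 42.7500 * 0.98906028 * 0.38720963 - 47.9200 * 1.00000000 * 0.28210513 = 2.8536

Answer: Price = 2.8536


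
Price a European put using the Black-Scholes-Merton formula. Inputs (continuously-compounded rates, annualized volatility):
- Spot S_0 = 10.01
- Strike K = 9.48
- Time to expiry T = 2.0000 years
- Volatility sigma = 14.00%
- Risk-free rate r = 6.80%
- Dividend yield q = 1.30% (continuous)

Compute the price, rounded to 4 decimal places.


d1 = (ln(S/K) + (r - q + 0.5*sigma^2) * T) / (sigma * sqrt(T)) = 0.92934174
d2 = d1 - sigma * sqrt(T) = 0.73135184
exp(-rT) = 0.87284263; exp(-qT) = 0.97433509
P = K * exp(-rT) * N(-d2) - S_0 * exp(-qT) * N(-d1)
N(-d1) = 0.17635601; N(-d2) = 0.23228214
P = 9.4800 * 0.87284263 * 0.23228214 - 10.0100 * 0.97433509 * 0.17635601 = 0.2020

Answer: Price = 0.2020


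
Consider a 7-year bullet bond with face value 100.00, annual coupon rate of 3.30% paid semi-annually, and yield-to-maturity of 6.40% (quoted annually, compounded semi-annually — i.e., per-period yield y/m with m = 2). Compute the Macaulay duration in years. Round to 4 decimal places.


Answer: Macaulay duration = 6.2210 years

Derivation:
Coupon per period c = face * coupon_rate / m = 1.650000
Periods per year m = 2; per-period yield y/m = 0.032000
Number of cashflows N = 14
Cashflows (t years, CF_t, discount factor 1/(1+y/m)^(m*t), PV):
  t = 0.5000: CF_t = 1.650000, DF = 0.968992, PV = 1.598837
  t = 1.0000: CF_t = 1.650000, DF = 0.938946, PV = 1.549261
  t = 1.5000: CF_t = 1.650000, DF = 0.909831, PV = 1.501222
  t = 2.0000: CF_t = 1.650000, DF = 0.881620, PV = 1.454672
  t = 2.5000: CF_t = 1.650000, DF = 0.854283, PV = 1.409566
  t = 3.0000: CF_t = 1.650000, DF = 0.827793, PV = 1.365859
  t = 3.5000: CF_t = 1.650000, DF = 0.802125, PV = 1.323506
  t = 4.0000: CF_t = 1.650000, DF = 0.777253, PV = 1.282467
  t = 4.5000: CF_t = 1.650000, DF = 0.753152, PV = 1.242701
  t = 5.0000: CF_t = 1.650000, DF = 0.729799, PV = 1.204168
  t = 5.5000: CF_t = 1.650000, DF = 0.707169, PV = 1.166829
  t = 6.0000: CF_t = 1.650000, DF = 0.685241, PV = 1.130648
  t = 6.5000: CF_t = 1.650000, DF = 0.663994, PV = 1.095590
  t = 7.0000: CF_t = 101.650000, DF = 0.643405, PV = 65.402089
Price P = sum_t PV_t = 82.727416
Macaulay numerator sum_t t * PV_t:
  t * PV_t at t = 0.5000: 0.799419
  t * PV_t at t = 1.0000: 1.549261
  t * PV_t at t = 1.5000: 2.251833
  t * PV_t at t = 2.0000: 2.909345
  t * PV_t at t = 2.5000: 3.523915
  t * PV_t at t = 3.0000: 4.097576
  t * PV_t at t = 3.5000: 4.632273
  t * PV_t at t = 4.0000: 5.129870
  t * PV_t at t = 4.5000: 5.592155
  t * PV_t at t = 5.0000: 6.020838
  t * PV_t at t = 5.5000: 6.417560
  t * PV_t at t = 6.0000: 6.783890
  t * PV_t at t = 6.5000: 7.121332
  t * PV_t at t = 7.0000: 457.814624
Macaulay duration D = (sum_t t * PV_t) / P = 514.643890 / 82.727416 = 6.220959


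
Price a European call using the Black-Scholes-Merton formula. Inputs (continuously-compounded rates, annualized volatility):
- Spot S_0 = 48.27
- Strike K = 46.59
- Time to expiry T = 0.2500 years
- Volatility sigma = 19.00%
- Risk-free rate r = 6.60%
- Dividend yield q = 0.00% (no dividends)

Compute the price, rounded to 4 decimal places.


d1 = (ln(S/K) + (r - q + 0.5*sigma^2) * T) / (sigma * sqrt(T)) = 0.59407183
d2 = d1 - sigma * sqrt(T) = 0.49907183
exp(-rT) = 0.98363538; exp(-qT) = 1.00000000
C = S_0 * exp(-qT) * N(d1) - K * exp(-rT) * N(d2)
N(d1) = 0.72376796; N(d2) = 0.69113561
C = 48.2700 * 1.00000000 * 0.72376796 - 46.5900 * 0.98363538 * 0.69113561 = 3.2632

Answer: Price = 3.2632


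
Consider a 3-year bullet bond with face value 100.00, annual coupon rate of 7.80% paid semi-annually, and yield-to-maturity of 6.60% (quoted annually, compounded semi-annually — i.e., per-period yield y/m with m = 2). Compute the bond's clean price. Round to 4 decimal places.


Coupon per period c = face * coupon_rate / m = 3.900000
Periods per year m = 2; per-period yield y/m = 0.033000
Number of cashflows N = 6
Cashflows (t years, CF_t, discount factor 1/(1+y/m)^(m*t), PV):
  t = 0.5000: CF_t = 3.900000, DF = 0.968054, PV = 3.775411
  t = 1.0000: CF_t = 3.900000, DF = 0.937129, PV = 3.654803
  t = 1.5000: CF_t = 3.900000, DF = 0.907192, PV = 3.538047
  t = 2.0000: CF_t = 3.900000, DF = 0.878211, PV = 3.425022
  t = 2.5000: CF_t = 3.900000, DF = 0.850156, PV = 3.315607
  t = 3.0000: CF_t = 103.900000, DF = 0.822997, PV = 85.509353
Price P = sum_t PV_t = 103.218243

Answer: Price = 103.2182


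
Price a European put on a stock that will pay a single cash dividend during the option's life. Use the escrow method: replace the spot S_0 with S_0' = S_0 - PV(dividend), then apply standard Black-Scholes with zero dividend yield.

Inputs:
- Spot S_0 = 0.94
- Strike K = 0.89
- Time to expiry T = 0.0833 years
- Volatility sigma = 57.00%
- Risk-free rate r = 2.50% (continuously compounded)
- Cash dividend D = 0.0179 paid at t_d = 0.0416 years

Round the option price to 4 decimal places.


PV(D) = D * exp(-r * t_d) = 0.0179 * 0.99896054 = 0.01788139
S_0' = S_0 - PV(D) = 0.9400 - 0.01788139 = 0.92211861
d1 = (ln(S_0'/K) + (r + sigma^2/2)*T) / (sigma*sqrt(T)) = 0.31041507
d2 = d1 - sigma*sqrt(T) = 0.14590316
exp(-rT) = 0.99791967
N(-d1) = 0.37812267; N(-d2) = 0.44199892
P = K * exp(-rT) * N(-d2) - S_0' * N(-d1) = 0.8900 * 0.99791967 * 0.44199892 - 0.92211861 * 0.37812267 = 0.0439

Answer: Price = 0.0439


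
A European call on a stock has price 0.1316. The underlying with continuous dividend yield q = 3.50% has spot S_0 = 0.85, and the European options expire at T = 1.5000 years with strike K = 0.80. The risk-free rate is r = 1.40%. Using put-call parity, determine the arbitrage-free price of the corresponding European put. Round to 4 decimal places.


Answer: Put price = 0.1084

Derivation:
Put-call parity: C - P = S_0 * exp(-qT) - K * exp(-rT).
S_0 * exp(-qT) = 0.8500 * 0.94885432 = 0.80652617
K * exp(-rT) = 0.8000 * 0.97921896 = 0.78337517
P = C - S*exp(-qT) + K*exp(-rT)
P = 0.1316 - 0.80652617 + 0.78337517 = 0.1084


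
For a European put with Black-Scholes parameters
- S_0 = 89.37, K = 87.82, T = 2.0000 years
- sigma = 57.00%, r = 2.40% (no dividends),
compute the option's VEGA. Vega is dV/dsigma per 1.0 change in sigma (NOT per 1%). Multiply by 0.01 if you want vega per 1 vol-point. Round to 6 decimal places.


d1 = 0.4843008959; d2 = -0.3218008347
phi(d1) = 0.3547960321; exp(-qT) = 1.0000000000; exp(-rT) = 0.9531337871
Vega = S * exp(-qT) * phi(d1) * sqrt(T) = 89.3700 * 1.0000000000 * 0.3547960321 * 1.4142135624 = 44.842055

Answer: Vega = 44.842055


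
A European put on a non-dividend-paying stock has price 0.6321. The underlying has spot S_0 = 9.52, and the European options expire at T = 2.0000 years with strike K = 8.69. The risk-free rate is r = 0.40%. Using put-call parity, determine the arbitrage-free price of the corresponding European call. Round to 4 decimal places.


Answer: Call price = 1.5313

Derivation:
Put-call parity: C - P = S_0 * exp(-qT) - K * exp(-rT).
S_0 * exp(-qT) = 9.5200 * 1.00000000 = 9.52000000
K * exp(-rT) = 8.6900 * 0.99203191 = 8.62075734
C = P + S*exp(-qT) - K*exp(-rT)
C = 0.6321 + 9.52000000 - 8.62075734 = 1.5313


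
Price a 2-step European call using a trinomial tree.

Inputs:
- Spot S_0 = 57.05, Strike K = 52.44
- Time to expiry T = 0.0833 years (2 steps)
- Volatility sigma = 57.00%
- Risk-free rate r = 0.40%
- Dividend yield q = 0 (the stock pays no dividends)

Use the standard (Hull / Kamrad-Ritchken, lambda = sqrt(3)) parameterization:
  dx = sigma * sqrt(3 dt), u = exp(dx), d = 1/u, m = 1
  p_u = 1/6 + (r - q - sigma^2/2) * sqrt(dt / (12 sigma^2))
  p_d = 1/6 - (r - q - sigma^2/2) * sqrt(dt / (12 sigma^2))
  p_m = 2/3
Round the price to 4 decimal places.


dt = T/N = 0.041650; dx = sigma*sqrt(3*dt) = 0.201485
u = exp(dx) = 1.223218; d = 1/u = 0.817516
p_u = 0.150290, p_m = 0.666667, p_d = 0.183044
Discount per step: exp(-r*dt) = 0.999833
Stock lattice S(k, j) with j the centered position index:
  k=0: S(0,+0) = 57.0500
  k=1: S(1,-1) = 46.6393; S(1,+0) = 57.0500; S(1,+1) = 69.7846
  k=2: S(2,-2) = 38.1283; S(2,-1) = 46.6393; S(2,+0) = 57.0500; S(2,+1) = 69.7846; S(2,+2) = 85.3618
Terminal payoffs V(N, j) = max(S_T - K, 0):
  V(2,-2) = 0.000000; V(2,-1) = 0.000000; V(2,+0) = 4.610000; V(2,+1) = 17.344589; V(2,+2) = 32.921768
Backward induction: V(k, j) = exp(-r*dt) * [p_u * V(k+1, j+1) + p_m * V(k+1, j) + p_d * V(k+1, j-1)]
  V(1,-1) = exp(-r*dt) * [p_u*4.610000 + p_m*0.000000 + p_d*0.000000] = 0.692720
  V(1,+0) = exp(-r*dt) * [p_u*17.344589 + p_m*4.610000 + p_d*0.000000] = 5.679100
  V(1,+1) = exp(-r*dt) * [p_u*32.921768 + p_m*17.344589 + p_d*4.610000] = 17.351801
  V(0,+0) = exp(-r*dt) * [p_u*17.351801 + p_m*5.679100 + p_d*0.692720] = 6.519575

Answer: Price = V(0,0) = 6.5196


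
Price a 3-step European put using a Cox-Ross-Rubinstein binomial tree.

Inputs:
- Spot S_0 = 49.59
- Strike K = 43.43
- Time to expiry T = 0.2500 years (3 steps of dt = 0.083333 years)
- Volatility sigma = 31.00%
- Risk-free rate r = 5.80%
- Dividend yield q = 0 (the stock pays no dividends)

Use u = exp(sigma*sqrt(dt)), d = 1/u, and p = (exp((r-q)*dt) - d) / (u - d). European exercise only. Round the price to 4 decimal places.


dt = T/N = 0.083333
u = exp(sigma*sqrt(dt)) = 1.093616; d = 1/u = 0.914398
p = (exp((r-q)*dt) - d) / (u - d) = 0.504677
Discount per step: exp(-r*dt) = 0.995178
Stock lattice S(k, i) with i counting down-moves:
  k=0: S(0,0) = 49.5900
  k=1: S(1,0) = 54.2324; S(1,1) = 45.3450
  k=2: S(2,0) = 59.3094; S(2,1) = 49.5900; S(2,2) = 41.4634
  k=3: S(3,0) = 64.8617; S(3,1) = 54.2324; S(3,2) = 45.3450; S(3,3) = 37.9140
Terminal payoffs V(N, i) = max(K - S_T, 0):
  V(3,0) = 0.000000; V(3,1) = 0.000000; V(3,2) = 0.000000; V(3,3) = 5.515966
Backward induction: V(k, i) = exp(-r*dt) * [p * V(k+1, i) + (1-p) * V(k+1, i+1)].
  V(2,0) = exp(-r*dt) * [p*0.000000 + (1-p)*0.000000] = 0.000000
  V(2,1) = exp(-r*dt) * [p*0.000000 + (1-p)*0.000000] = 0.000000
  V(2,2) = exp(-r*dt) * [p*0.000000 + (1-p)*5.515966] = 2.719012
  V(1,0) = exp(-r*dt) * [p*0.000000 + (1-p)*0.000000] = 0.000000
  V(1,1) = exp(-r*dt) * [p*0.000000 + (1-p)*2.719012] = 1.340295
  V(0,0) = exp(-r*dt) * [p*0.000000 + (1-p)*1.340295] = 0.660678

Answer: Price = V(0,0) = 0.6607


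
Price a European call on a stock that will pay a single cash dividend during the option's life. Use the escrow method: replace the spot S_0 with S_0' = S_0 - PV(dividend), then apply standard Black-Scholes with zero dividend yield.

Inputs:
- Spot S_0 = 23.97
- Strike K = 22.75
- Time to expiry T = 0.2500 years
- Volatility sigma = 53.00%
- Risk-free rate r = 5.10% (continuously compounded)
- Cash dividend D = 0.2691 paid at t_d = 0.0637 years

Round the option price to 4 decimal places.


Answer: Price = 3.1026

Derivation:
PV(D) = D * exp(-r * t_d) = 0.2691 * 0.99675657 = 0.26822719
S_0' = S_0 - PV(D) = 23.9700 - 0.26822719 = 23.70177281
d1 = (ln(S_0'/K) + (r + sigma^2/2)*T) / (sigma*sqrt(T)) = 0.33527246
d2 = d1 - sigma*sqrt(T) = 0.07027246
exp(-rT) = 0.98733094
N(d1) = 0.63129022; N(d2) = 0.52801160
C = S_0' * N(d1) - K * exp(-rT) * N(d2) = 23.70177281 * 0.63129022 - 22.7500 * 0.98733094 * 0.52801160 = 3.1026


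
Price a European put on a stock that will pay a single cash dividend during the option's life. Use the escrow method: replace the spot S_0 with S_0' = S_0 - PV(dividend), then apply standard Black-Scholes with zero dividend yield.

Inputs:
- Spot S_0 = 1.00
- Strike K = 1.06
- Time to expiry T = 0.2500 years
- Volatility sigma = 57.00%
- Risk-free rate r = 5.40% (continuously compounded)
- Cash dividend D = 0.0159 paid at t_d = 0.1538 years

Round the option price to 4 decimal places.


PV(D) = D * exp(-r * t_d) = 0.0159 * 0.99172919 = 0.01576849
S_0' = S_0 - PV(D) = 1.0000 - 0.01576849 = 0.98423151
d1 = (ln(S_0'/K) + (r + sigma^2/2)*T) / (sigma*sqrt(T)) = -0.07035280
d2 = d1 - sigma*sqrt(T) = -0.35535280
exp(-rT) = 0.98659072
N(-d1) = 0.52804357; N(-d2) = 0.63883735
P = K * exp(-rT) * N(-d2) - S_0' * N(-d1) = 1.0600 * 0.98659072 * 0.63883735 - 0.98423151 * 0.52804357 = 0.1484

Answer: Price = 0.1484


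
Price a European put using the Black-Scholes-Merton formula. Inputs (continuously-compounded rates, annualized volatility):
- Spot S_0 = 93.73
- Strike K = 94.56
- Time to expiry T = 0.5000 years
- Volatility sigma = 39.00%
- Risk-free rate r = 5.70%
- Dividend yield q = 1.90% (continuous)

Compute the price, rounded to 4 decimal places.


Answer: Price = 9.6670

Derivation:
d1 = (ln(S/K) + (r - q + 0.5*sigma^2) * T) / (sigma * sqrt(T)) = 0.17481404
d2 = d1 - sigma * sqrt(T) = -0.10095761
exp(-rT) = 0.97190229; exp(-qT) = 0.99054498
P = K * exp(-rT) * N(-d2) - S_0 * exp(-qT) * N(-d1)
N(-d1) = 0.43061288; N(-d2) = 0.54020794
P = 94.5600 * 0.97190229 * 0.54020794 - 93.7300 * 0.99054498 * 0.43061288 = 9.6670


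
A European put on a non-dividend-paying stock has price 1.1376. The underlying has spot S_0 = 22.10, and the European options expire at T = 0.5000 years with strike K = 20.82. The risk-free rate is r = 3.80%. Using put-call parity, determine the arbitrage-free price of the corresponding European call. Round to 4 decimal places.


Put-call parity: C - P = S_0 * exp(-qT) - K * exp(-rT).
S_0 * exp(-qT) = 22.1000 * 1.00000000 = 22.10000000
K * exp(-rT) = 20.8200 * 0.98117936 = 20.42815432
C = P + S*exp(-qT) - K*exp(-rT)
C = 1.1376 + 22.10000000 - 20.42815432 = 2.8094

Answer: Call price = 2.8094
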